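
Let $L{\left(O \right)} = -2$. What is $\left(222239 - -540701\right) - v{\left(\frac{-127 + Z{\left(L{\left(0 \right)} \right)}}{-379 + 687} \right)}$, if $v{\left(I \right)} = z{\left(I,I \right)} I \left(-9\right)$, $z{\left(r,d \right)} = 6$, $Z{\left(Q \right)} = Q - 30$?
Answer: $\frac{117488467}{154} \approx 7.6291 \cdot 10^{5}$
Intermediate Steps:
$Z{\left(Q \right)} = -30 + Q$
$v{\left(I \right)} = - 54 I$ ($v{\left(I \right)} = 6 I \left(-9\right) = - 54 I$)
$\left(222239 - -540701\right) - v{\left(\frac{-127 + Z{\left(L{\left(0 \right)} \right)}}{-379 + 687} \right)} = \left(222239 - -540701\right) - - 54 \frac{-127 - 32}{-379 + 687} = \left(222239 + 540701\right) - - 54 \frac{-127 - 32}{308} = 762940 - - 54 \left(\left(-159\right) \frac{1}{308}\right) = 762940 - \left(-54\right) \left(- \frac{159}{308}\right) = 762940 - \frac{4293}{154} = \frac{117488467}{154}$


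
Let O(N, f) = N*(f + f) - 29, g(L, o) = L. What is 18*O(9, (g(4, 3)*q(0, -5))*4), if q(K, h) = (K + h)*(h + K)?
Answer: 129078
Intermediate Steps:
q(K, h) = (K + h)² (q(K, h) = (K + h)*(K + h) = (K + h)²)
O(N, f) = -29 + 2*N*f (O(N, f) = N*(2*f) - 29 = 2*N*f - 29 = -29 + 2*N*f)
18*O(9, (g(4, 3)*q(0, -5))*4) = 18*(-29 + 2*9*((4*(0 - 5)²)*4)) = 18*(-29 + 2*9*((4*(-5)²)*4)) = 18*(-29 + 2*9*((4*25)*4)) = 18*(-29 + 2*9*(100*4)) = 18*(-29 + 2*9*400) = 18*(-29 + 7200) = 18*7171 = 129078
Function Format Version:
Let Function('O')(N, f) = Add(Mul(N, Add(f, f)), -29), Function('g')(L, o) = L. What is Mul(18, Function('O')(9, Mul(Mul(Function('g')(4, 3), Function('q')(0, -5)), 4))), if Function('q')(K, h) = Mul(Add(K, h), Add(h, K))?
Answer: 129078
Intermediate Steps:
Function('q')(K, h) = Pow(Add(K, h), 2) (Function('q')(K, h) = Mul(Add(K, h), Add(K, h)) = Pow(Add(K, h), 2))
Function('O')(N, f) = Add(-29, Mul(2, N, f)) (Function('O')(N, f) = Add(Mul(N, Mul(2, f)), -29) = Add(Mul(2, N, f), -29) = Add(-29, Mul(2, N, f)))
Mul(18, Function('O')(9, Mul(Mul(Function('g')(4, 3), Function('q')(0, -5)), 4))) = Mul(18, Add(-29, Mul(2, 9, Mul(Mul(4, Pow(Add(0, -5), 2)), 4)))) = Mul(18, Add(-29, Mul(2, 9, Mul(Mul(4, Pow(-5, 2)), 4)))) = Mul(18, Add(-29, Mul(2, 9, Mul(Mul(4, 25), 4)))) = Mul(18, Add(-29, Mul(2, 9, Mul(100, 4)))) = Mul(18, Add(-29, Mul(2, 9, 400))) = Mul(18, Add(-29, 7200)) = Mul(18, 7171) = 129078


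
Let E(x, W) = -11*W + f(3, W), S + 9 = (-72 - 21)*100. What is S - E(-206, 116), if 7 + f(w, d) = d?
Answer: -8142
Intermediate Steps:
f(w, d) = -7 + d
S = -9309 (S = -9 + (-72 - 21)*100 = -9 - 93*100 = -9 - 9300 = -9309)
E(x, W) = -7 - 10*W (E(x, W) = -11*W + (-7 + W) = -7 - 10*W)
S - E(-206, 116) = -9309 - (-7 - 10*116) = -9309 - (-7 - 1160) = -9309 - 1*(-1167) = -9309 + 1167 = -8142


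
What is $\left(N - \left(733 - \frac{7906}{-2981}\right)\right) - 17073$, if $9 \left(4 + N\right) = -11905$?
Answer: $- \frac{513384449}{26829} \approx -19135.0$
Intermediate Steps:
$N = - \frac{11941}{9}$ ($N = -4 + \frac{1}{9} \left(-11905\right) = -4 - \frac{11905}{9} = - \frac{11941}{9} \approx -1326.8$)
$\left(N - \left(733 - \frac{7906}{-2981}\right)\right) - 17073 = \left(- \frac{11941}{9} - \left(733 - \frac{7906}{-2981}\right)\right) - 17073 = \left(- \frac{11941}{9} - \left(733 - 7906 \left(- \frac{1}{2981}\right)\right)\right) - 17073 = \left(- \frac{11941}{9} - \left(733 - - \frac{7906}{2981}\right)\right) - 17073 = \left(- \frac{11941}{9} - \left(733 + \frac{7906}{2981}\right)\right) - 17073 = \left(- \frac{11941}{9} - \frac{2192979}{2981}\right) - 17073 = - \frac{55332932}{26829} - 17073 = - \frac{513384449}{26829}$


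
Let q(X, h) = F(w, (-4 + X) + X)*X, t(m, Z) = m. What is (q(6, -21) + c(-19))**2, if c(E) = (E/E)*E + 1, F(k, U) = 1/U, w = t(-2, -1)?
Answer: 4761/16 ≈ 297.56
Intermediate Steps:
w = -2
F(k, U) = 1/U
q(X, h) = X/(-4 + 2*X) (q(X, h) = X/((-4 + X) + X) = X/(-4 + 2*X))
c(E) = 1 + E (c(E) = 1*E + 1 = E + 1 = 1 + E)
(q(6, -21) + c(-19))**2 = ((1/2)*6/(-2 + 6) + (1 - 19))**2 = ((1/2)*6/4 - 18)**2 = ((1/2)*6*(1/4) - 18)**2 = (3/4 - 18)**2 = (-69/4)**2 = 4761/16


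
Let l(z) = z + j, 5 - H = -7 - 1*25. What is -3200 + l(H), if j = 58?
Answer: -3105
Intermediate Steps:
H = 37 (H = 5 - (-7 - 1*25) = 5 - (-7 - 25) = 5 - 1*(-32) = 5 + 32 = 37)
l(z) = 58 + z (l(z) = z + 58 = 58 + z)
-3200 + l(H) = -3200 + (58 + 37) = -3200 + 95 = -3105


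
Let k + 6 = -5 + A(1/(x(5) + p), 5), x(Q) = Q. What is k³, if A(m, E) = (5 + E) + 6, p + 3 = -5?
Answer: 125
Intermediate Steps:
p = -8 (p = -3 - 5 = -8)
A(m, E) = 11 + E
k = 5 (k = -6 + (-5 + (11 + 5)) = -6 + (-5 + 16) = -6 + 11 = 5)
k³ = 5³ = 125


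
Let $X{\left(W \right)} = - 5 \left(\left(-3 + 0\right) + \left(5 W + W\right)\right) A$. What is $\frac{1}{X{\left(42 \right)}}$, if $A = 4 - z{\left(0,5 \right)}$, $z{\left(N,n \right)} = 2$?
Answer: $- \frac{1}{2490} \approx -0.00040161$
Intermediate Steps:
$A = 2$ ($A = 4 - 2 = 2$)
$X{\left(W \right)} = 30 - 60 W$ ($X{\left(W \right)} = - 5 \left(\left(-3 + 0\right) + \left(5 W + W\right)\right) 2 = - 5 \left(-3 + 6 W\right) 2 = \left(15 - 30 W\right) 2 = 30 - 60 W$)
$\frac{1}{X{\left(42 \right)}} = \frac{1}{30 - 2520} = \frac{1}{-2490} = - \frac{1}{2490}$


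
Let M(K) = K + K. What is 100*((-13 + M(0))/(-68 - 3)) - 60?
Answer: -2960/71 ≈ -41.690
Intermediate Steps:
M(K) = 2*K
100*((-13 + M(0))/(-68 - 3)) - 60 = 100*((-13 + 2*0)/(-68 - 3)) - 60 = 100*((-13 + 0)/(-71)) - 60 = 100*(-13*(-1/71)) - 60 = 100*(13/71) - 60 = 1300/71 - 60 = -2960/71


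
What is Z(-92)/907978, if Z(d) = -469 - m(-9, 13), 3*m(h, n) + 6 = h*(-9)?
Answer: -247/453989 ≈ -0.00054407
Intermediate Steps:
m(h, n) = -2 - 3*h (m(h, n) = -2 + (h*(-9))/3 = -2 + (-9*h)/3 = -2 - 3*h)
Z(d) = -494 (Z(d) = -469 - (-2 - 3*(-9)) = -469 - (-2 + 27) = -469 - 1*25 = -469 - 25 = -494)
Z(-92)/907978 = -494/907978 = -494*1/907978 = -247/453989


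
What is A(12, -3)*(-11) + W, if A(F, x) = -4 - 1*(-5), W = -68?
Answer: -79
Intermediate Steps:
A(F, x) = 1 (A(F, x) = -4 + 5 = 1)
A(12, -3)*(-11) + W = 1*(-11) - 68 = -11 - 68 = -79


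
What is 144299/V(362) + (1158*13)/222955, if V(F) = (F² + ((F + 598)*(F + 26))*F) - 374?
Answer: 412797385753/6018377262130 ≈ 0.068589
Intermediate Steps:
V(F) = -374 + F² + F*(26 + F)*(598 + F) (V(F) = (F² + ((598 + F)*(26 + F))*F) - 374 = (F² + ((26 + F)*(598 + F))*F) - 374 = (F² + F*(26 + F)*(598 + F)) - 374 = -374 + F² + F*(26 + F)*(598 + F))
144299/V(362) + (1158*13)/222955 = 144299/(-374 + 362³ + 625*362² + 15548*362) + (1158*13)/222955 = 144299/(-374 + 47437928 + 625*131044 + 5628376) + 15054*(1/222955) = 144299/(-374 + 47437928 + 81902500 + 5628376) + 15054/222955 = 144299/134968430 + 15054/222955 = 412797385753/6018377262130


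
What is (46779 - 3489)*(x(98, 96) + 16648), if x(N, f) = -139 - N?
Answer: 710432190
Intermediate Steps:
(46779 - 3489)*(x(98, 96) + 16648) = (46779 - 3489)*((-139 - 1*98) + 16648) = 43290*((-139 - 98) + 16648) = 43290*(-237 + 16648) = 43290*16411 = 710432190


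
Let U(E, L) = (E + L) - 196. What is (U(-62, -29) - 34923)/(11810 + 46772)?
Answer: -17605/29291 ≈ -0.60104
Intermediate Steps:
U(E, L) = -196 + E + L
(U(-62, -29) - 34923)/(11810 + 46772) = ((-196 - 62 - 29) - 34923)/(11810 + 46772) = (-287 - 34923)/58582 = -35210*1/58582 = -17605/29291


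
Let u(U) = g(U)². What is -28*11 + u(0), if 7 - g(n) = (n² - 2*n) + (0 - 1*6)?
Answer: -139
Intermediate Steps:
g(n) = 13 - n² + 2*n (g(n) = 7 - ((n² - 2*n) + (0 - 1*6)) = 7 - ((n² - 2*n) + (0 - 6)) = 7 - ((n² - 2*n) - 6) = 7 - (-6 + n² - 2*n) = 7 + (6 - n² + 2*n) = 13 - n² + 2*n)
u(U) = (13 - U² + 2*U)²
-28*11 + u(0) = -28*11 + (13 - 1*0² + 2*0)² = -308 + (13 - 1*0 + 0)² = -308 + (13 + 0 + 0)² = -308 + 13² = -308 + 169 = -139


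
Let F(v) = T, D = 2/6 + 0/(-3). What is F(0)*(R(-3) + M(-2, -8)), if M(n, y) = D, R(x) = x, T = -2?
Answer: 16/3 ≈ 5.3333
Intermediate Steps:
D = ⅓ (D = 2*(⅙) + 0*(-⅓) = ⅓ + 0 = ⅓ ≈ 0.33333)
F(v) = -2
M(n, y) = ⅓
F(0)*(R(-3) + M(-2, -8)) = -2*(-3 + ⅓) = -2*(-8/3) = 16/3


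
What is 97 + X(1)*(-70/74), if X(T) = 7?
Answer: 3344/37 ≈ 90.378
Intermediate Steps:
97 + X(1)*(-70/74) = 97 + 7*(-70/74) = 97 + 7*(-70*1/74) = 97 + 7*(-35/37) = 97 - 245/37 = 3344/37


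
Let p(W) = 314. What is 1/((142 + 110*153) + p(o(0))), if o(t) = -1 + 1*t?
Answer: 1/17286 ≈ 5.7850e-5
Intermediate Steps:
o(t) = -1 + t
1/((142 + 110*153) + p(o(0))) = 1/((142 + 110*153) + 314) = 1/((142 + 16830) + 314) = 1/(16972 + 314) = 1/17286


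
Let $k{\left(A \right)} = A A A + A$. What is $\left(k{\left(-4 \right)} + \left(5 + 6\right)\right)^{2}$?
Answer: $3249$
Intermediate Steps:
$k{\left(A \right)} = A + A^{3}$ ($k{\left(A \right)} = A^{2} A + A = A^{3} + A = A + A^{3}$)
$\left(k{\left(-4 \right)} + \left(5 + 6\right)\right)^{2} = \left(\left(-4 + \left(-4\right)^{3}\right) + \left(5 + 6\right)\right)^{2} = \left(\left(-4 - 64\right) + 11\right)^{2} = \left(-68 + 11\right)^{2} = \left(-57\right)^{2} = 3249$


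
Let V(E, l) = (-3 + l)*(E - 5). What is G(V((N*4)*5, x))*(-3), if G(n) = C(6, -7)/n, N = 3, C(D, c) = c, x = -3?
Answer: -7/110 ≈ -0.063636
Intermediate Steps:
V(E, l) = (-5 + E)*(-3 + l) (V(E, l) = (-3 + l)*(-5 + E) = (-5 + E)*(-3 + l))
G(n) = -7/n
G(V((N*4)*5, x))*(-3) = -7/(15 - 5*(-3) - 3*3*4*5 + ((3*4)*5)*(-3))*(-3) = -7/(15 + 15 - 36*5 + (12*5)*(-3))*(-3) = -7/(15 + 15 - 3*60 + 60*(-3))*(-3) = -7/(15 + 15 - 180 - 180)*(-3) = -7/(-330)*(-3) = -7*(-1/330)*(-3) = (7/330)*(-3) = -7/110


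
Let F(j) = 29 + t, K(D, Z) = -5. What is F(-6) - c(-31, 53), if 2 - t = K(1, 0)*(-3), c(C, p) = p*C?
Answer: 1659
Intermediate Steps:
c(C, p) = C*p
t = -13 (t = 2 - (-5)*(-3) = 2 - 1*15 = 2 - 15 = -13)
F(j) = 16 (F(j) = 29 - 13 = 16)
F(-6) - c(-31, 53) = 16 - (-31)*53 = 16 - 1*(-1643) = 16 + 1643 = 1659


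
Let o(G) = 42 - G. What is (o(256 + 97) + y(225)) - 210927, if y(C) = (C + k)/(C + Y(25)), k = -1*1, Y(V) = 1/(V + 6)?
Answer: -46049667/218 ≈ -2.1124e+5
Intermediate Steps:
Y(V) = 1/(6 + V)
k = -1
y(C) = (-1 + C)/(1/31 + C) (y(C) = (C - 1)/(C + 1/(6 + 25)) = (-1 + C)/(C + 1/31) = (-1 + C)/(1/31 + C))
(o(256 + 97) + y(225)) - 210927 = ((42 - (256 + 97)) + 31*(-1 + 225)/(1 + 31*225)) - 210927 = ((42 - 1*353) + 31*224/(1 + 6975)) - 210927 = ((42 - 353) + 31*224/6976) - 210927 = (-311 + 31*(1/6976)*224) - 210927 = (-311 + 217/218) - 210927 = -67581/218 - 210927 = -46049667/218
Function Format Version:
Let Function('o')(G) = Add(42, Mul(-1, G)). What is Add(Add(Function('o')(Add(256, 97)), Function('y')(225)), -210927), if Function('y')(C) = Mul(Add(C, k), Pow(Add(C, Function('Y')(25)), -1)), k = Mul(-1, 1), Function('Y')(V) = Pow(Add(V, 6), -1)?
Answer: Rational(-46049667, 218) ≈ -2.1124e+5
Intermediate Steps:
Function('Y')(V) = Pow(Add(6, V), -1)
k = -1
Function('y')(C) = Mul(Pow(Add(Rational(1, 31), C), -1), Add(-1, C)) (Function('y')(C) = Mul(Add(C, -1), Pow(Add(C, Pow(Add(6, 25), -1)), -1)) = Mul(Add(-1, C), Pow(Add(C, Pow(31, -1)), -1)) = Mul(Add(-1, C), Pow(Add(C, Rational(1, 31)), -1)) = Mul(Add(-1, C), Pow(Add(Rational(1, 31), C), -1)) = Mul(Pow(Add(Rational(1, 31), C), -1), Add(-1, C)))
Add(Add(Function('o')(Add(256, 97)), Function('y')(225)), -210927) = Add(Add(Add(42, Mul(-1, Add(256, 97))), Mul(31, Pow(Add(1, Mul(31, 225)), -1), Add(-1, 225))), -210927) = Add(Add(Add(42, Mul(-1, 353)), Mul(31, Pow(Add(1, 6975), -1), 224)), -210927) = Add(Add(Add(42, -353), Mul(31, Pow(6976, -1), 224)), -210927) = Add(Add(-311, Mul(31, Rational(1, 6976), 224)), -210927) = Add(Add(-311, Rational(217, 218)), -210927) = Add(Rational(-67581, 218), -210927) = Rational(-46049667, 218)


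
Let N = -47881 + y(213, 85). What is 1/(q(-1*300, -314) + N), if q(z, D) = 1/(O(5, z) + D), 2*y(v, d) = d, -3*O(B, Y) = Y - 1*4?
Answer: -319/15260483 ≈ -2.0904e-5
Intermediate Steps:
O(B, Y) = 4/3 - Y/3 (O(B, Y) = -(Y - 1*4)/3 = -(Y - 4)/3 = -(-4 + Y)/3 = 4/3 - Y/3)
y(v, d) = d/2
q(z, D) = 1/(4/3 + D - z/3) (q(z, D) = 1/((4/3 - z/3) + D) = 1/(4/3 + D - z/3))
N = -95677/2 (N = -47881 + (½)*85 = -47881 + 85/2 = -95677/2 ≈ -47839.)
1/(q(-1*300, -314) + N) = 1/(3/(4 - (-1)*300 + 3*(-314)) - 95677/2) = 1/(3/(4 - 1*(-300) - 942) - 95677/2) = 1/(3/(4 + 300 - 942) - 95677/2) = 1/(3/(-638) - 95677/2) = 1/(3*(-1/638) - 95677/2) = 1/(-3/638 - 95677/2) = 1/(-15260483/319) = -319/15260483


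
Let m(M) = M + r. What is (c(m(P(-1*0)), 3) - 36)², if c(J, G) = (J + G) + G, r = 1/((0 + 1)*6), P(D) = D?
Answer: 32041/36 ≈ 890.03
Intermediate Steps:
r = ⅙ (r = 1/(1*6) = 1/6 = ⅙ ≈ 0.16667)
m(M) = ⅙ + M (m(M) = M + ⅙ = ⅙ + M)
c(J, G) = J + 2*G (c(J, G) = (G + J) + G = J + 2*G)
(c(m(P(-1*0)), 3) - 36)² = (((⅙ - 1*0) + 2*3) - 36)² = (((⅙ + 0) + 6) - 36)² = ((⅙ + 6) - 36)² = (37/6 - 36)² = (-179/6)² = 32041/36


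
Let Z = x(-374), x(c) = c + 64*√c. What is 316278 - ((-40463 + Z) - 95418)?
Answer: 452533 - 64*I*√374 ≈ 4.5253e+5 - 1237.7*I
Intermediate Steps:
Z = -374 + 64*I*√374 (Z = -374 + 64*√(-374) = -374 + 64*(I*√374) = -374 + 64*I*√374 ≈ -374.0 + 1237.7*I)
316278 - ((-40463 + Z) - 95418) = 316278 - ((-40463 + (-374 + 64*I*√374)) - 95418) = 316278 - ((-40837 + 64*I*√374) - 95418) = 316278 - (-136255 + 64*I*√374) = 316278 + (136255 - 64*I*√374) = 452533 - 64*I*√374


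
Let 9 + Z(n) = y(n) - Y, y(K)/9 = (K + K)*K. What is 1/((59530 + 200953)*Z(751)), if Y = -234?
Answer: 1/2644486713369 ≈ 3.7815e-13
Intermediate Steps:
y(K) = 18*K² (y(K) = 9*((K + K)*K) = 9*((2*K)*K) = 9*(2*K²) = 18*K²)
Z(n) = 225 + 18*n² (Z(n) = -9 + (18*n² - 1*(-234)) = -9 + (18*n² + 234) = -9 + (234 + 18*n²) = 225 + 18*n²)
1/((59530 + 200953)*Z(751)) = 1/((59530 + 200953)*(225 + 18*751²)) = 1/(260483*(225 + 18*564001)) = 1/(260483*(225 + 10152018)) = (1/260483)/10152243 = (1/260483)*(1/10152243) = 1/2644486713369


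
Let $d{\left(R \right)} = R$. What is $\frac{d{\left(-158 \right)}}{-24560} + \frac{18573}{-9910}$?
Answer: $- \frac{4545871}{2433896} \approx -1.8677$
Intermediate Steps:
$\frac{d{\left(-158 \right)}}{-24560} + \frac{18573}{-9910} = - \frac{158}{-24560} + \frac{18573}{-9910} = \left(-158\right) \left(- \frac{1}{24560}\right) + 18573 \left(- \frac{1}{9910}\right) = \frac{79}{12280} - \frac{18573}{9910} = - \frac{4545871}{2433896}$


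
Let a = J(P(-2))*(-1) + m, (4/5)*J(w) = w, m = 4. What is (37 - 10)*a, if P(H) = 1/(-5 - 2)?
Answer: 3159/28 ≈ 112.82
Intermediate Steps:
P(H) = -⅐ (P(H) = 1/(-7) = -⅐)
J(w) = 5*w/4
a = 117/28 (a = ((5/4)*(-⅐))*(-1) + 4 = -5/28*(-1) + 4 = 5/28 + 4 = 117/28 ≈ 4.1786)
(37 - 10)*a = (37 - 10)*(117/28) = 27*(117/28) = 3159/28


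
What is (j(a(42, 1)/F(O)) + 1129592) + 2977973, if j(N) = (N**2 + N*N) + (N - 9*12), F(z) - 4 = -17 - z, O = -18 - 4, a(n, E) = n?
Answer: 36967547/9 ≈ 4.1075e+6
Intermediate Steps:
O = -22
F(z) = -13 - z (F(z) = 4 + (-17 - z) = -13 - z)
j(N) = -108 + N + 2*N**2 (j(N) = (N**2 + N**2) + (N - 108) = 2*N**2 + (-108 + N) = -108 + N + 2*N**2)
(j(a(42, 1)/F(O)) + 1129592) + 2977973 = ((-108 + 42/(-13 - 1*(-22)) + 2*(42/(-13 - 1*(-22)))**2) + 1129592) + 2977973 = ((-108 + 42/(-13 + 22) + 2*(42/(-13 + 22))**2) + 1129592) + 2977973 = ((-108 + 42/9 + 2*(42/9)**2) + 1129592) + 2977973 = ((-108 + 42*(1/9) + 2*(42*(1/9))**2) + 1129592) + 2977973 = ((-108 + 14/3 + 2*(14/3)**2) + 1129592) + 2977973 = ((-108 + 14/3 + 2*(196/9)) + 1129592) + 2977973 = ((-108 + 14/3 + 392/9) + 1129592) + 2977973 = (-538/9 + 1129592) + 2977973 = 10165790/9 + 2977973 = 36967547/9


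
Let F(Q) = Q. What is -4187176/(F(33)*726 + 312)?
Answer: -2093588/12135 ≈ -172.52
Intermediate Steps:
-4187176/(F(33)*726 + 312) = -4187176/(33*726 + 312) = -4187176/(23958 + 312) = -4187176/24270 = -4187176*1/24270 = -2093588/12135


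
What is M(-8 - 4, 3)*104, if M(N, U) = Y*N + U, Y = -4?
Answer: 5304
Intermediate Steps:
M(N, U) = U - 4*N (M(N, U) = -4*N + U = U - 4*N)
M(-8 - 4, 3)*104 = (3 - 4*(-8 - 4))*104 = (3 - 4*(-12))*104 = (3 + 48)*104 = 51*104 = 5304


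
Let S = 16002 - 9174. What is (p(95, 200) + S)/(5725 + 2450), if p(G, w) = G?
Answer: 6923/8175 ≈ 0.84685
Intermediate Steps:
S = 6828
(p(95, 200) + S)/(5725 + 2450) = (95 + 6828)/(5725 + 2450) = 6923/8175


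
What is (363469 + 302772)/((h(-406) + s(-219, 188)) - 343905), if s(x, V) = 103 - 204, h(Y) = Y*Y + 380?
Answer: -666241/178790 ≈ -3.7264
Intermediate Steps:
h(Y) = 380 + Y² (h(Y) = Y² + 380 = 380 + Y²)
s(x, V) = -101
(363469 + 302772)/((h(-406) + s(-219, 188)) - 343905) = (363469 + 302772)/(((380 + (-406)²) - 101) - 343905) = 666241/(((380 + 164836) - 101) - 343905) = 666241/((165216 - 101) - 343905) = 666241/(165115 - 343905) = 666241/(-178790) = 666241*(-1/178790) = -666241/178790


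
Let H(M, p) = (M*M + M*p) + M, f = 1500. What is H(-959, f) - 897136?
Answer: -1416914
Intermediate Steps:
H(M, p) = M + M² + M*p (H(M, p) = (M² + M*p) + M = M + M² + M*p)
H(-959, f) - 897136 = -959*(1 - 959 + 1500) - 897136 = -959*542 - 897136 = -519778 - 897136 = -1416914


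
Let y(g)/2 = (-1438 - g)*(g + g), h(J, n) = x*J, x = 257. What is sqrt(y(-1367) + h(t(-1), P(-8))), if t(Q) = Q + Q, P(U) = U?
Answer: 19*sqrt(1074) ≈ 622.67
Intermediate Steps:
t(Q) = 2*Q
h(J, n) = 257*J
y(g) = 4*g*(-1438 - g) (y(g) = 2*((-1438 - g)*(g + g)) = 2*((-1438 - g)*(2*g)) = 2*(2*g*(-1438 - g)) = 4*g*(-1438 - g))
sqrt(y(-1367) + h(t(-1), P(-8))) = sqrt(-4*(-1367)*(1438 - 1367) + 257*(2*(-1))) = sqrt(-4*(-1367)*71 + 257*(-2)) = sqrt(388228 - 514) = sqrt(387714) = 19*sqrt(1074)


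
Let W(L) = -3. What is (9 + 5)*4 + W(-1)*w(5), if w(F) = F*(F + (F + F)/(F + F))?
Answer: -34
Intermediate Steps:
w(F) = F*(1 + F) (w(F) = F*(F + (2*F)/((2*F))) = F*(F + (2*F)*(1/(2*F))) = F*(F + 1) = F*(1 + F))
(9 + 5)*4 + W(-1)*w(5) = (9 + 5)*4 - 15*(1 + 5) = 14*4 - 15*6 = 56 - 3*30 = 56 - 90 = -34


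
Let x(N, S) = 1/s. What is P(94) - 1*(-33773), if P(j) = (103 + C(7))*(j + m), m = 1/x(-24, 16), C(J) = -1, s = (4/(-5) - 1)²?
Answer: 1092287/25 ≈ 43692.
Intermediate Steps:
s = 81/25 (s = (4*(-⅕) - 1)² = (-⅘ - 1)² = (-9/5)² = 81/25 ≈ 3.2400)
x(N, S) = 25/81 (x(N, S) = 1/(81/25) = 25/81)
m = 81/25 (m = 1/(25/81) = 81/25 ≈ 3.2400)
P(j) = 8262/25 + 102*j (P(j) = (103 - 1)*(j + 81/25) = 102*(81/25 + j) = 8262/25 + 102*j)
P(94) - 1*(-33773) = (8262/25 + 102*94) - 1*(-33773) = (8262/25 + 9588) + 33773 = 247962/25 + 33773 = 1092287/25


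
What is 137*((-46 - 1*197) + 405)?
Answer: 22194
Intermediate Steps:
137*((-46 - 1*197) + 405) = 137*((-46 - 197) + 405) = 137*(-243 + 405) = 137*162 = 22194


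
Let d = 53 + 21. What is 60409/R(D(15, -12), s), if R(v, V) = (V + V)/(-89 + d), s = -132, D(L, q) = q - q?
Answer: 302045/88 ≈ 3432.3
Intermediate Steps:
d = 74
D(L, q) = 0
R(v, V) = -2*V/15 (R(v, V) = (V + V)/(-89 + 74) = (2*V)/(-15) = (2*V)*(-1/15) = -2*V/15)
60409/R(D(15, -12), s) = 60409/((-2/15*(-132))) = 60409/(88/5) = 60409*(5/88) = 302045/88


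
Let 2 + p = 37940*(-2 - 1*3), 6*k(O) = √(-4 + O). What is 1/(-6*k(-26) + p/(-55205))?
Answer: 1745416485/21235768259 + 3047592025*I*√30/127414609554 ≈ 0.082192 + 0.13101*I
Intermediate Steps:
k(O) = √(-4 + O)/6
p = -189702 (p = -2 + 37940*(-2 - 1*3) = -2 + 37940*(-2 - 3) = -2 + 37940*(-5) = -2 - 189700 = -189702)
1/(-6*k(-26) + p/(-55205)) = 1/(-√(-4 - 26) - 189702/(-55205)) = 1/(-√(-30) - 189702*(-1/55205)) = 1/(-I*√30 + 189702/55205) = 1/(189702/55205 - I*√30)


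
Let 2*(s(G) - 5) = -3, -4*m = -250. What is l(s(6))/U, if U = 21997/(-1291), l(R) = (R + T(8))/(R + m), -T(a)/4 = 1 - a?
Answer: -27111/967868 ≈ -0.028011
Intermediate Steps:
m = 125/2 (m = -1/4*(-250) = 125/2 ≈ 62.500)
s(G) = 7/2 (s(G) = 5 + (1/2)*(-3) = 5 - 3/2 = 7/2)
T(a) = -4 + 4*a (T(a) = -4*(1 - a) = -4 + 4*a)
l(R) = (28 + R)/(125/2 + R) (l(R) = (R + (-4 + 4*8))/(R + 125/2) = (R + (-4 + 32))/(125/2 + R) = (R + 28)/(125/2 + R) = (28 + R)/(125/2 + R))
U = -21997/1291 (U = 21997*(-1/1291) = -21997/1291 ≈ -17.039)
l(s(6))/U = (2*(28 + 7/2)/(125 + 2*(7/2)))/(-21997/1291) = (2*(63/2)/(125 + 7))*(-1291/21997) = (2*(63/2)/132)*(-1291/21997) = (2*(1/132)*(63/2))*(-1291/21997) = (21/44)*(-1291/21997) = -27111/967868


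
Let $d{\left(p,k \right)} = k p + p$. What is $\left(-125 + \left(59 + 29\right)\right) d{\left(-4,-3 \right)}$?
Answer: $-296$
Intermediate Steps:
$d{\left(p,k \right)} = p + k p$
$\left(-125 + \left(59 + 29\right)\right) d{\left(-4,-3 \right)} = \left(-125 + \left(59 + 29\right)\right) \left(- 4 \left(1 - 3\right)\right) = \left(-125 + 88\right) \left(\left(-4\right) \left(-2\right)\right) = \left(-37\right) 8 = -296$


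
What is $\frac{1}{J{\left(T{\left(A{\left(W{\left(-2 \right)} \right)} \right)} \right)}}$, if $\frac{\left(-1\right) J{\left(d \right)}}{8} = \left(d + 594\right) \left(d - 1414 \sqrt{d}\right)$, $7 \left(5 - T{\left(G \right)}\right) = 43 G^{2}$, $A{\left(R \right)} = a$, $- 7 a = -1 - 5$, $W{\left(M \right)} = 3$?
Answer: $\frac{117649}{1118714365694792} + \frac{582244901 \sqrt{1169}}{93412649535515132} \approx 2.1322 \cdot 10^{-7}$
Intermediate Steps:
$a = \frac{6}{7}$ ($a = - \frac{-1 - 5}{7} = \left(- \frac{1}{7}\right) \left(-6\right) = \frac{6}{7} \approx 0.85714$)
$A{\left(R \right)} = \frac{6}{7}$
$T{\left(G \right)} = 5 - \frac{43 G^{2}}{7}$
$J{\left(d \right)} = - 8 \left(594 + d\right) \left(d - 1414 \sqrt{d}\right)$ ($J{\left(d \right)} = - 8 \left(d + 594\right) \left(d - 1414 \sqrt{d}\right) = - 8 \left(594 + d\right) \left(d - 1414 \sqrt{d}\right)$)
$\frac{1}{J{\left(T{\left(A{\left(W{\left(-2 \right)} \right)} \right)} \right)}} = \frac{1}{- 4752 \left(5 - \frac{43 \left(\frac{6}{7}\right)^{2}}{7}\right) - 8 \left(5 - \frac{43 \left(\frac{6}{7}\right)^{2}}{7}\right)^{2} + 11312 \left(5 - \frac{43 \left(\frac{6}{7}\right)^{2}}{7}\right)^{\frac{3}{2}} + 6719328 \sqrt{5 - \frac{43 \left(\frac{6}{7}\right)^{2}}{7}}} = \frac{1}{- 4752 \left(5 - \frac{1548}{343}\right) - 8 \left(5 - \frac{1548}{343}\right)^{2} + 11312 \left(5 - \frac{1548}{343}\right)^{\frac{3}{2}} + 6719328 \sqrt{5 - \frac{1548}{343}}} = \frac{1}{\left(-4752\right) \frac{167}{343} - 8 \left(\frac{167}{343}\right)^{2} + 11312 \left(\frac{167}{343}\right)^{\frac{3}{2}} + 6719328 \sqrt{\frac{167}{343}}} = \frac{1}{- \frac{793584}{343} - \frac{223112}{117649} + 11312 \frac{167 \sqrt{1169}}{16807} + 6719328 \frac{\sqrt{1169}}{49}} = \frac{1}{- \frac{793584}{343} - \frac{223112}{117649} + \frac{269872 \sqrt{1169}}{2401} + \frac{959904 \sqrt{1169}}{7}} = \frac{1}{- \frac{272422424}{117649} + \frac{329516944 \sqrt{1169}}{2401}}$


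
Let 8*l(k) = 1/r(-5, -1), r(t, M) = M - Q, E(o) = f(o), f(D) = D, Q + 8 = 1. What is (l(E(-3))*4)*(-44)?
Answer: -11/3 ≈ -3.6667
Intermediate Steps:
Q = -7 (Q = -8 + 1 = -7)
E(o) = o
r(t, M) = 7 + M (r(t, M) = M - 1*(-7) = M + 7 = 7 + M)
l(k) = 1/48 (l(k) = 1/(8*(7 - 1)) = (⅛)/6 = (⅛)*(⅙) = 1/48)
(l(E(-3))*4)*(-44) = ((1/48)*4)*(-44) = (1/12)*(-44) = -11/3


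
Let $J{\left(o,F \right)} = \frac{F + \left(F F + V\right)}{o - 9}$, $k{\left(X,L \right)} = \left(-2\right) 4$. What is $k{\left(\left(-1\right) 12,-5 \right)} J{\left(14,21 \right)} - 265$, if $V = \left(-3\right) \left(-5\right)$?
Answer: $- \frac{5141}{5} \approx -1028.2$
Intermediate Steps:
$k{\left(X,L \right)} = -8$
$V = 15$
$J{\left(o,F \right)} = \frac{15 + F + F^{2}}{-9 + o}$ ($J{\left(o,F \right)} = \frac{F + \left(F F + 15\right)}{o - 9} = \frac{F + \left(F^{2} + 15\right)}{-9 + o} = \frac{F + \left(15 + F^{2}\right)}{-9 + o} = \frac{15 + F + F^{2}}{-9 + o}$)
$k{\left(\left(-1\right) 12,-5 \right)} J{\left(14,21 \right)} - 265 = - 8 \frac{15 + 21 + 21^{2}}{-9 + 14} - 265 = - 8 \frac{15 + 21 + 441}{5} - 265 = - 8 \cdot \frac{1}{5} \cdot 477 - 265 = \left(-8\right) \frac{477}{5} - 265 = - \frac{3816}{5} - 265 = - \frac{5141}{5}$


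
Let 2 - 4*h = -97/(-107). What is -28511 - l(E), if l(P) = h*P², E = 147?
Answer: -14730961/428 ≈ -34418.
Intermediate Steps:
h = 117/428 (h = ½ - (-97)/(4*(-107)) = ½ - (-97)*(-1)/(4*107) = ½ - ¼*97/107 = ½ - 97/428 = 117/428 ≈ 0.27336)
l(P) = 117*P²/428
-28511 - l(E) = -28511 - 117*147²/428 = -28511 - 117*21609/428 = -28511 - 1*2528253/428 = -28511 - 2528253/428 = -14730961/428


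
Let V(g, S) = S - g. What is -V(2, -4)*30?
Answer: 180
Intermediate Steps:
-V(2, -4)*30 = -(-4 - 1*2)*30 = -(-4 - 2)*30 = -1*(-6)*30 = 6*30 = 180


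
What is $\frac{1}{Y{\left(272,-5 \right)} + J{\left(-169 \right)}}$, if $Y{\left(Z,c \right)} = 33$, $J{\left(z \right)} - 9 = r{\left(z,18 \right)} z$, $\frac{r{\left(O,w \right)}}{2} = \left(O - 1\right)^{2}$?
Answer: $- \frac{1}{9768158} \approx -1.0237 \cdot 10^{-7}$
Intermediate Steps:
$r{\left(O,w \right)} = 2 \left(-1 + O\right)^{2}$ ($r{\left(O,w \right)} = 2 \left(O - 1\right)^{2} = 2 \left(-1 + O\right)^{2}$)
$J{\left(z \right)} = 9 + 2 z \left(-1 + z\right)^{2}$ ($J{\left(z \right)} = 9 + 2 \left(-1 + z\right)^{2} z = 9 + 2 z \left(-1 + z\right)^{2}$)
$\frac{1}{Y{\left(272,-5 \right)} + J{\left(-169 \right)}} = \frac{1}{33 + \left(9 + 2 \left(-169\right) \left(-1 - 169\right)^{2}\right)} = \frac{1}{33 + \left(9 + 2 \left(-169\right) \left(-170\right)^{2}\right)} = \frac{1}{33 + \left(9 + 2 \left(-169\right) 28900\right)} = \frac{1}{33 + \left(9 - 9768200\right)} = \frac{1}{33 - 9768191} = \frac{1}{-9768158} = - \frac{1}{9768158}$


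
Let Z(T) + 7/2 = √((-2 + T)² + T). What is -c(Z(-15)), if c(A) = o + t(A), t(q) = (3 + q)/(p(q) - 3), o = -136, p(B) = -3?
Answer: 1631/12 + √274/6 ≈ 138.68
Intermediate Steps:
t(q) = -½ - q/6 (t(q) = (3 + q)/(-3 - 3) = (3 + q)/(-6) = (3 + q)*(-⅙) = -½ - q/6)
Z(T) = -7/2 + √(T + (-2 + T)²) (Z(T) = -7/2 + √((-2 + T)² + T) = -7/2 + √(T + (-2 + T)²))
c(A) = -273/2 - A/6 (c(A) = -136 + (-½ - A/6) = -273/2 - A/6)
-c(Z(-15)) = -(-273/2 - (-7/2 + √(-15 + (-2 - 15)²))/6) = -(-273/2 - (-7/2 + √(-15 + (-17)²))/6) = -(-273/2 - (-7/2 + √(-15 + 289))/6) = -(-273/2 - (-7/2 + √274)/6) = -(-273/2 + (7/12 - √274/6)) = -(-1631/12 - √274/6) = 1631/12 + √274/6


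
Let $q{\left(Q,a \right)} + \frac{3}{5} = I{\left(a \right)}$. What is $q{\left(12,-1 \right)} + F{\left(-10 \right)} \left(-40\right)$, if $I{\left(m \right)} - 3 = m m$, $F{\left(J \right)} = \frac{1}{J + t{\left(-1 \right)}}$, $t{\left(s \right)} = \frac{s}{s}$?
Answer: $\frac{353}{45} \approx 7.8444$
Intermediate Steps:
$t{\left(s \right)} = 1$
$F{\left(J \right)} = \frac{1}{1 + J}$ ($F{\left(J \right)} = \frac{1}{J + 1} = \frac{1}{1 + J}$)
$I{\left(m \right)} = 3 + m^{2}$ ($I{\left(m \right)} = 3 + m m = 3 + m^{2}$)
$q{\left(Q,a \right)} = \frac{12}{5} + a^{2}$ ($q{\left(Q,a \right)} = - \frac{3}{5} + \left(3 + a^{2}\right) = \frac{12}{5} + a^{2}$)
$q{\left(12,-1 \right)} + F{\left(-10 \right)} \left(-40\right) = \left(\frac{12}{5} + \left(-1\right)^{2}\right) + \frac{1}{1 - 10} \left(-40\right) = \left(\frac{12}{5} + 1\right) + \frac{1}{-9} \left(-40\right) = \frac{17}{5} - - \frac{40}{9} = \frac{17}{5} + \frac{40}{9} = \frac{353}{45}$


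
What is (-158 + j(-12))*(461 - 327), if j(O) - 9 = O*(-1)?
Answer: -18358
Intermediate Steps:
j(O) = 9 - O (j(O) = 9 + O*(-1) = 9 - O)
(-158 + j(-12))*(461 - 327) = (-158 + (9 - 1*(-12)))*(461 - 327) = (-158 + (9 + 12))*134 = (-158 + 21)*134 = -137*134 = -18358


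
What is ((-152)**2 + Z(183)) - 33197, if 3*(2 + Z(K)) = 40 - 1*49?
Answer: -10098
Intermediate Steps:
Z(K) = -5 (Z(K) = -2 + (40 - 1*49)/3 = -2 + (40 - 49)/3 = -2 + (1/3)*(-9) = -2 - 3 = -5)
((-152)**2 + Z(183)) - 33197 = ((-152)**2 - 5) - 33197 = (23104 - 5) - 33197 = 23099 - 33197 = -10098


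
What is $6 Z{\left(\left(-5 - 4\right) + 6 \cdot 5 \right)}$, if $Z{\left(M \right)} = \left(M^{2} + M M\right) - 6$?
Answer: $5256$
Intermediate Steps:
$Z{\left(M \right)} = -6 + 2 M^{2}$ ($Z{\left(M \right)} = \left(M^{2} + M^{2}\right) - 6 = 2 M^{2} - 6 = -6 + 2 M^{2}$)
$6 Z{\left(\left(-5 - 4\right) + 6 \cdot 5 \right)} = 6 \left(-6 + 2 \left(\left(-5 - 4\right) + 6 \cdot 5\right)^{2}\right) = 6 \left(-6 + 2 \left(\left(-5 - 4\right) + 30\right)^{2}\right) = 6 \left(-6 + 2 \left(-9 + 30\right)^{2}\right) = 6 \left(-6 + 2 \cdot 21^{2}\right) = 6 \left(-6 + 2 \cdot 441\right) = 6 \left(-6 + 882\right) = 6 \cdot 876 = 5256$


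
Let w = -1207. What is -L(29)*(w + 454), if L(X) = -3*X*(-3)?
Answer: 196533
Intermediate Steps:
L(X) = 9*X
-L(29)*(w + 454) = -9*29*(-1207 + 454) = -261*(-753) = -1*(-196533) = 196533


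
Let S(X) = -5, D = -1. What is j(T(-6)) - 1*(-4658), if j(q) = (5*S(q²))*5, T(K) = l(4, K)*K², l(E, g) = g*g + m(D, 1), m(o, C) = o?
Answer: 4533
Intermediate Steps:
l(E, g) = -1 + g² (l(E, g) = g*g - 1 = g² - 1 = -1 + g²)
T(K) = K²*(-1 + K²) (T(K) = (-1 + K²)*K² = K²*(-1 + K²))
j(q) = -125 (j(q) = (5*(-5))*5 = -25*5 = -125)
j(T(-6)) - 1*(-4658) = -125 - 1*(-4658) = -125 + 4658 = 4533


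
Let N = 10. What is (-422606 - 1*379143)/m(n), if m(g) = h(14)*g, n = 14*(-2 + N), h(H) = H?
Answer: -801749/1568 ≈ -511.32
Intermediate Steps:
n = 112 (n = 14*(-2 + 10) = 14*8 = 112)
m(g) = 14*g
(-422606 - 1*379143)/m(n) = (-422606 - 1*379143)/((14*112)) = (-422606 - 379143)/1568 = -801749*1/1568 = -801749/1568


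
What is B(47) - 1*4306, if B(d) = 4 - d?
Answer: -4349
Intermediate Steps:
B(47) - 1*4306 = (4 - 1*47) - 1*4306 = (4 - 47) - 4306 = -43 - 4306 = -4349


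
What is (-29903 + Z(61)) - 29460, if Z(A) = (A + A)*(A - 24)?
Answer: -54849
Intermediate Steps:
Z(A) = 2*A*(-24 + A) (Z(A) = (2*A)*(-24 + A) = 2*A*(-24 + A))
(-29903 + Z(61)) - 29460 = (-29903 + 2*61*(-24 + 61)) - 29460 = (-29903 + 2*61*37) - 29460 = (-29903 + 4514) - 29460 = -25389 - 29460 = -54849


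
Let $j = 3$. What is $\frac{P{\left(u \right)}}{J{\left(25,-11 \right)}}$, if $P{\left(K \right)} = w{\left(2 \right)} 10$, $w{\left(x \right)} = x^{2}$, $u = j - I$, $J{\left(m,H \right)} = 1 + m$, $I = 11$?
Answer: $\frac{20}{13} \approx 1.5385$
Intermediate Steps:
$u = -8$ ($u = 3 - 11 = -8$)
$P{\left(K \right)} = 40$ ($P{\left(K \right)} = 2^{2} \cdot 10 = 4 \cdot 10 = 40$)
$\frac{P{\left(u \right)}}{J{\left(25,-11 \right)}} = \frac{40}{1 + 25} = \frac{40}{26} = 40 \cdot \frac{1}{26} = \frac{20}{13}$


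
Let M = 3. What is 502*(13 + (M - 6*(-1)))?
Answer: 11044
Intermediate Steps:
502*(13 + (M - 6*(-1))) = 502*(13 + (3 - 6*(-1))) = 502*(13 + (3 + 6)) = 502*(13 + 9) = 502*22 = 11044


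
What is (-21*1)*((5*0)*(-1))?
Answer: 0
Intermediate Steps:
(-21*1)*((5*0)*(-1)) = -0*(-1) = -21*0 = 0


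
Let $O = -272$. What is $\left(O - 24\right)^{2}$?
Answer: $87616$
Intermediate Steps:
$\left(O - 24\right)^{2} = \left(-272 - 24\right)^{2} = \left(-296\right)^{2} = 87616$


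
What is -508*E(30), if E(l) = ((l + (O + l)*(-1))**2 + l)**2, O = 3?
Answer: -772668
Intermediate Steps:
E(l) = (9 + l)**2 (E(l) = ((l + (3 + l)*(-1))**2 + l)**2 = ((l + (-3 - l))**2 + l)**2 = ((-3)**2 + l)**2 = (9 + l)**2)
-508*E(30) = -508*(9 + 30)**2 = -508*39**2 = -508*1521 = -772668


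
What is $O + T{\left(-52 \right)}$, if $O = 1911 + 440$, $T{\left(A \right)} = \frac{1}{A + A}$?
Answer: $\frac{244503}{104} \approx 2351.0$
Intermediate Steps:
$T{\left(A \right)} = \frac{1}{2 A}$
$O = 2351$
$O + T{\left(-52 \right)} = 2351 + \frac{1}{2 \left(-52\right)} = 2351 + \frac{1}{2} \left(- \frac{1}{52}\right) = 2351 - \frac{1}{104} = \frac{244503}{104}$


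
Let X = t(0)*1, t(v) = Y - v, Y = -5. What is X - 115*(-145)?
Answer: 16670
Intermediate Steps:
t(v) = -5 - v
X = -5 (X = (-5 - 1*0)*1 = (-5 + 0)*1 = -5*1 = -5)
X - 115*(-145) = -5 - 115*(-145) = -5 + 16675 = 16670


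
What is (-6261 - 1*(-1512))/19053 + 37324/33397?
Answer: 26311039/30300621 ≈ 0.86833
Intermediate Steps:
(-6261 - 1*(-1512))/19053 + 37324/33397 = (-6261 + 1512)*(1/19053) + 37324*(1/33397) = -4749*1/19053 + 5332/4771 = -1583/6351 + 5332/4771 = 26311039/30300621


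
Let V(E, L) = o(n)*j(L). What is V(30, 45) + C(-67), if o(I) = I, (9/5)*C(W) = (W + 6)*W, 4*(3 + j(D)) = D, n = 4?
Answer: 20732/9 ≈ 2303.6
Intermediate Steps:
j(D) = -3 + D/4
C(W) = 5*W*(6 + W)/9 (C(W) = 5*((W + 6)*W)/9 = 5*((6 + W)*W)/9 = 5*(W*(6 + W))/9 = 5*W*(6 + W)/9)
V(E, L) = -12 + L (V(E, L) = 4*(-3 + L/4) = -12 + L)
V(30, 45) + C(-67) = (-12 + 45) + (5/9)*(-67)*(6 - 67) = 33 + (5/9)*(-67)*(-61) = 33 + 20435/9 = 20732/9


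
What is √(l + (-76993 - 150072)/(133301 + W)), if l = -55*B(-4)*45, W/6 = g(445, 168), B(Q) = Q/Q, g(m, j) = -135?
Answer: I*√43475900144390/132491 ≈ 49.767*I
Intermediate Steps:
B(Q) = 1
W = -810 (W = 6*(-135) = -810)
l = -2475 (l = -55*1*45 = -55*45 = -2475)
√(l + (-76993 - 150072)/(133301 + W)) = √(-2475 + (-76993 - 150072)/(133301 - 810)) = √(-2475 - 227065/132491) = √(-328142290/132491) = I*√43475900144390/132491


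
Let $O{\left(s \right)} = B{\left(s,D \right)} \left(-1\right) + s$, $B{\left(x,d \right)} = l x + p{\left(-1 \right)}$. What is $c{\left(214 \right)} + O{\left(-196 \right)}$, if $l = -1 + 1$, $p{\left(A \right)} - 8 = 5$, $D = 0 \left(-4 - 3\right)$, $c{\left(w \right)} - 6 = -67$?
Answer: $-270$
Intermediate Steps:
$c{\left(w \right)} = -61$ ($c{\left(w \right)} = 6 - 67 = -61$)
$D = 0$ ($D = 0 \left(-7\right) = 0$)
$p{\left(A \right)} = 13$ ($p{\left(A \right)} = 8 + 5 = 13$)
$l = 0$
$B{\left(x,d \right)} = 13$ ($B{\left(x,d \right)} = 0 x + 13 = 0 + 13 = 13$)
$O{\left(s \right)} = -13 + s$ ($O{\left(s \right)} = 13 \left(-1\right) + s = -13 + s$)
$c{\left(214 \right)} + O{\left(-196 \right)} = -61 - 209 = -270$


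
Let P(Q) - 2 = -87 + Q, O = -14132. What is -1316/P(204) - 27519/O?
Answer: -2188993/240244 ≈ -9.1115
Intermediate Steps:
P(Q) = -85 + Q (P(Q) = 2 + (-87 + Q) = -85 + Q)
-1316/P(204) - 27519/O = -1316/(-85 + 204) - 27519/(-14132) = -1316/119 - 27519*(-1/14132) = -1316*1/119 + 27519/14132 = -188/17 + 27519/14132 = -2188993/240244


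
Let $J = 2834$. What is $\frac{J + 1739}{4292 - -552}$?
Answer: $\frac{4573}{4844} \approx 0.94405$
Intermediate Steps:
$\frac{J + 1739}{4292 - -552} = \frac{2834 + 1739}{4292 - -552} = \frac{4573}{4292 + 552} = \frac{4573}{4844}$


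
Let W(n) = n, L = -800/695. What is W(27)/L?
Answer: -3753/160 ≈ -23.456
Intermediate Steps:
L = -160/139 (L = -800*1/695 = -160/139 ≈ -1.1511)
W(27)/L = 27/(-160/139) = 27*(-139/160) = -3753/160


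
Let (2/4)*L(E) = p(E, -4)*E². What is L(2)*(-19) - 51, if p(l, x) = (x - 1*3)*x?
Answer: -4307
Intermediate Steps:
p(l, x) = x*(-3 + x) (p(l, x) = (x - 3)*x = (-3 + x)*x = x*(-3 + x))
L(E) = 56*E² (L(E) = 2*((-4*(-3 - 4))*E²) = 2*((-4*(-7))*E²) = 2*(28*E²) = 56*E²)
L(2)*(-19) - 51 = (56*2²)*(-19) - 51 = (56*4)*(-19) - 51 = 224*(-19) - 51 = -4256 - 51 = -4307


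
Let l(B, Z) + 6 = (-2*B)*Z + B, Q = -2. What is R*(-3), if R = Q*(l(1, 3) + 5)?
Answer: -36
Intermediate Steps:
l(B, Z) = -6 + B - 2*B*Z (l(B, Z) = -6 + ((-2*B)*Z + B) = -6 + (-2*B*Z + B) = -6 + (B - 2*B*Z) = -6 + B - 2*B*Z)
R = 12 (R = -2*((-6 + 1 - 2*1*3) + 5) = -2*((-6 + 1 - 6) + 5) = -2*(-11 + 5) = -2*(-6) = 12)
R*(-3) = 12*(-3) = -36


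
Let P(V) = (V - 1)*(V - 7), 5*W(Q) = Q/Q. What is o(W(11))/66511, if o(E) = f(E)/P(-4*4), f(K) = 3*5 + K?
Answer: 76/130029005 ≈ 5.8448e-7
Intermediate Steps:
W(Q) = ⅕ (W(Q) = (Q/Q)/5 = (⅕)*1 = ⅕)
f(K) = 15 + K
P(V) = (-1 + V)*(-7 + V)
o(E) = 15/391 + E/391 (o(E) = (15 + E)/(7 + (-4*4)² - (-32)*4) = (15 + E)/(7 + (-16)² - 8*(-16)) = (15 + E)/(7 + 256 + 128) = (15 + E)/391 = (15 + E)*(1/391) = 15/391 + E/391)
o(W(11))/66511 = (15/391 + (1/391)*(⅕))/66511 = (15/391 + 1/1955)*(1/66511) = (76/1955)*(1/66511) = 76/130029005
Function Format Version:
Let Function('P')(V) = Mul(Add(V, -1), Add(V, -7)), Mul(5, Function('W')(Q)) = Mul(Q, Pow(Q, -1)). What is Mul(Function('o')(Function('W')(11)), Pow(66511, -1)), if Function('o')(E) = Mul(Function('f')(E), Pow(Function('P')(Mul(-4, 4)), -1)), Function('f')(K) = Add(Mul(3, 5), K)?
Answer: Rational(76, 130029005) ≈ 5.8448e-7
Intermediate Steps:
Function('W')(Q) = Rational(1, 5) (Function('W')(Q) = Mul(Rational(1, 5), Mul(Q, Pow(Q, -1))) = Mul(Rational(1, 5), 1) = Rational(1, 5))
Function('f')(K) = Add(15, K)
Function('P')(V) = Mul(Add(-1, V), Add(-7, V))
Function('o')(E) = Add(Rational(15, 391), Mul(Rational(1, 391), E)) (Function('o')(E) = Mul(Add(15, E), Pow(Add(7, Pow(Mul(-4, 4), 2), Mul(-8, Mul(-4, 4))), -1)) = Mul(Add(15, E), Pow(Add(7, Pow(-16, 2), Mul(-8, -16)), -1)) = Mul(Add(15, E), Pow(Add(7, 256, 128), -1)) = Mul(Add(15, E), Pow(391, -1)) = Mul(Add(15, E), Rational(1, 391)) = Add(Rational(15, 391), Mul(Rational(1, 391), E)))
Mul(Function('o')(Function('W')(11)), Pow(66511, -1)) = Mul(Add(Rational(15, 391), Mul(Rational(1, 391), Rational(1, 5))), Pow(66511, -1)) = Mul(Add(Rational(15, 391), Rational(1, 1955)), Rational(1, 66511)) = Mul(Rational(76, 1955), Rational(1, 66511)) = Rational(76, 130029005)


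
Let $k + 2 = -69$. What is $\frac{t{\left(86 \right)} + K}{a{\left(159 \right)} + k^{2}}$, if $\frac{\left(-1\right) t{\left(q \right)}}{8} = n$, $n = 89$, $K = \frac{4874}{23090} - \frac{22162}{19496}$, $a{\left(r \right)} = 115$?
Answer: $- \frac{80233124189}{580259642960} \approx -0.13827$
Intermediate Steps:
$K = - \frac{104174269}{112540660}$ ($K = 4874 \cdot \frac{1}{23090} - \frac{11081}{9748} = \frac{2437}{11545} - \frac{11081}{9748} = - \frac{104174269}{112540660} \approx -0.92566$)
$k = -71$ ($k = -2 - 69 = -71$)
$t{\left(q \right)} = -712$ ($t{\left(q \right)} = \left(-8\right) 89 = -712$)
$\frac{t{\left(86 \right)} + K}{a{\left(159 \right)} + k^{2}} = \frac{-712 - \frac{104174269}{112540660}}{115 + \left(-71\right)^{2}} = - \frac{80233124189}{112540660 \left(115 + 5041\right)} = - \frac{80233124189}{112540660 \cdot 5156} = \left(- \frac{80233124189}{112540660}\right) \frac{1}{5156} = - \frac{80233124189}{580259642960}$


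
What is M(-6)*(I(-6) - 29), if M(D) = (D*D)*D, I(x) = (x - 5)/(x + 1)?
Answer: 28944/5 ≈ 5788.8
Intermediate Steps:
I(x) = (-5 + x)/(1 + x)
M(D) = D³ (M(D) = D²*D = D³)
M(-6)*(I(-6) - 29) = (-6)³*((-5 - 6)/(1 - 6) - 29) = -216*(-11/(-5) - 29) = -216*(-⅕*(-11) - 29) = -216*(11/5 - 29) = -216*(-134/5) = 28944/5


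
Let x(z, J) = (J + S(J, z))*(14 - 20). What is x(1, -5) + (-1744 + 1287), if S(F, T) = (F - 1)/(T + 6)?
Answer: -2953/7 ≈ -421.86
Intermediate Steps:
S(F, T) = (-1 + F)/(6 + T)
x(z, J) = -6*J - 6*(-1 + J)/(6 + z) (x(z, J) = (J + (-1 + J)/(6 + z))*(14 - 20) = (J + (-1 + J)/(6 + z))*(-6) = -6*J - 6*(-1 + J)/(6 + z))
x(1, -5) + (-1744 + 1287) = 6*(1 - 7*(-5) - 1*(-5)*1)/(6 + 1) + (-1744 + 1287) = 6*(1 + 35 + 5)/7 - 457 = 6*(⅐)*41 - 457 = 246/7 - 457 = -2953/7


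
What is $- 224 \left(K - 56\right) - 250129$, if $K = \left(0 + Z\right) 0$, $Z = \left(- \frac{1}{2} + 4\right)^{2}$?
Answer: $-237585$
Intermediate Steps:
$Z = \frac{49}{4}$ ($Z = \left(\left(-1\right) \frac{1}{2} + 4\right)^{2} = \left(- \frac{1}{2} + 4\right)^{2} = \left(\frac{7}{2}\right)^{2} = \frac{49}{4} \approx 12.25$)
$K = 0$ ($K = \left(0 + \frac{49}{4}\right) 0 = \frac{49}{4} \cdot 0 = 0$)
$- 224 \left(K - 56\right) - 250129 = - 224 \left(0 - 56\right) - 250129 = \left(-224\right) \left(-56\right) - 250129 = 12544 - 250129 = -237585$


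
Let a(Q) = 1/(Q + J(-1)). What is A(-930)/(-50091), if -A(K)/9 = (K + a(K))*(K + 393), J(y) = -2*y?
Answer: 1390359051/15494816 ≈ 89.731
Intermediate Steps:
a(Q) = 1/(2 + Q) (a(Q) = 1/(Q - 2*(-1)) = 1/(Q + 2) = 1/(2 + Q))
A(K) = -9*(393 + K)*(K + 1/(2 + K)) (A(K) = -9*(K + 1/(2 + K))*(K + 393) = -9*(K + 1/(2 + K))*(393 + K) = -9*(393 + K)*(K + 1/(2 + K)))
A(-930)/(-50091) = (9*(-393 - 1*(-930) - 930*(-393 - 1*(-930))*(2 - 930))/(2 - 930))/(-50091) = (9*(-393 + 930 - 930*(-393 + 930)*(-928))/(-928))*(-1/50091) = (9*(-1/928)*(-393 + 930 - 930*537*(-928)))*(-1/50091) = (9*(-1/928)*(-393 + 930 + 463452480))*(-1/50091) = (9*(-1/928)*463453017)*(-1/50091) = -4171077153/928*(-1/50091) = 1390359051/15494816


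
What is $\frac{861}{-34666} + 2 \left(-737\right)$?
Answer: $- \frac{51098545}{34666} \approx -1474.0$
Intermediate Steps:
$\frac{861}{-34666} + 2 \left(-737\right) = 861 \left(- \frac{1}{34666}\right) - 1474 = - \frac{861}{34666} - 1474 = - \frac{51098545}{34666}$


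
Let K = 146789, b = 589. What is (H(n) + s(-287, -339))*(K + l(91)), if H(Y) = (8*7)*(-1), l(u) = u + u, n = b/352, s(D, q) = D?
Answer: -50411053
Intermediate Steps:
n = 589/352 ≈ 1.6733
l(u) = 2*u
H(Y) = -56 (H(Y) = 56*(-1) = -56)
(H(n) + s(-287, -339))*(K + l(91)) = (-56 - 287)*(146789 + 2*91) = -343*(146789 + 182) = -343*146971 = -50411053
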